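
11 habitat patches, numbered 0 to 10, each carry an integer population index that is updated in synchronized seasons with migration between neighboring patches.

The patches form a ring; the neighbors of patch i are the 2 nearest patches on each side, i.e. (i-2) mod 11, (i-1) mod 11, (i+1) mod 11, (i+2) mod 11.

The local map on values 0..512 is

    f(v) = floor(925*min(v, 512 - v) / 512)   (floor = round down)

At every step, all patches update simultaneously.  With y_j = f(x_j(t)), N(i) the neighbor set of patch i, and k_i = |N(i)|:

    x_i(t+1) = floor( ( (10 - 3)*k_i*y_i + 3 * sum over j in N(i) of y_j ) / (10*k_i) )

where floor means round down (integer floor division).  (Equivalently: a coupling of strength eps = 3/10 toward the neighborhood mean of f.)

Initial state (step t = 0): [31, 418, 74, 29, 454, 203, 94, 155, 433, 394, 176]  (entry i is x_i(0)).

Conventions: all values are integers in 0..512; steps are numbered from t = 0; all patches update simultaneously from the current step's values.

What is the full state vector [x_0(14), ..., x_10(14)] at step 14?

Answer: [330, 276, 312, 261, 305, 394, 387, 423, 351, 382, 382]

Derivation:
t=0: [31, 418, 74, 29, 454, 203, 94, 155, 433, 394, 176]
t=1: [101, 160, 121, 94, 126, 301, 185, 262, 172, 208, 265]
t=2: [227, 278, 217, 201, 241, 355, 336, 420, 337, 366, 398]
t=3: [383, 398, 396, 369, 406, 294, 311, 204, 292, 266, 249]
t=4: [261, 229, 212, 255, 225, 363, 355, 377, 399, 419, 410]
t=5: [403, 400, 398, 432, 388, 292, 282, 239, 208, 198, 221]
t=6: [224, 212, 200, 177, 243, 368, 397, 417, 382, 354, 364]
t=7: [380, 369, 368, 331, 393, 267, 227, 193, 233, 280, 284]
t=8: [267, 273, 259, 316, 257, 406, 393, 370, 413, 399, 387]
t=9: [408, 412, 446, 363, 413, 230, 231, 238, 192, 225, 251]
t=10: [217, 203, 144, 255, 216, 387, 394, 419, 370, 390, 401]
t=11: [352, 354, 302, 415, 359, 249, 227, 186, 239, 230, 232]
t=12: [314, 294, 342, 226, 299, 404, 398, 363, 420, 401, 399]
t=13: [332, 370, 330, 381, 352, 231, 219, 245, 182, 214, 226]
t=14: [330, 276, 312, 261, 305, 394, 387, 423, 351, 382, 382]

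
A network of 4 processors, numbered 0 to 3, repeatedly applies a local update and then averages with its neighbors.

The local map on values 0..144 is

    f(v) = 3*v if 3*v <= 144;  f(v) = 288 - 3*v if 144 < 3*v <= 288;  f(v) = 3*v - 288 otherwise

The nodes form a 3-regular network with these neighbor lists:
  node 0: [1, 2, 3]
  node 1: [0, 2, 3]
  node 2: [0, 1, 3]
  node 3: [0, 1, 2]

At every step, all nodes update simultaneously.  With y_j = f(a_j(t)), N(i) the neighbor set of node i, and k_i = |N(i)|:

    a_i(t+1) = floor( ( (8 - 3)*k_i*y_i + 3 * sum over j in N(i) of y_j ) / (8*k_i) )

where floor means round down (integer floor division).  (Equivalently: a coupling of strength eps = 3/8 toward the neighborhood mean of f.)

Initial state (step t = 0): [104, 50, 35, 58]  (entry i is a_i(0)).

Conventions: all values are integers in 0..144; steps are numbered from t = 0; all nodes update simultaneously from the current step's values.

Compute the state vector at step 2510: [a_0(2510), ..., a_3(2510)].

Answer: [17, 17, 16, 17]
Key observation: The state at step 24, [90, 90, 91, 90], reappears at step 29: the system is in a cycle of period 5 from step 24 on.  Therefore the state at step 2510 equals the state at step 24 + ((2510 - 24) mod 5) = 25, which is [17, 17, 16, 17].

Derivation:
t=0: [104, 50, 35, 58]
t=1: [59, 116, 100, 104]
t=2: [81, 55, 31, 37]
t=3: [69, 108, 93, 102]
t=4: [58, 36, 22, 27]
t=5: [103, 100, 79, 86]
t=6: [24, 20, 39, 29]
t=7: [78, 72, 100, 85]
t=8: [48, 57, 27, 37]
t=9: [128, 115, 97, 112]
t=10: [73, 54, 27, 49]
t=11: [86, 115, 92, 122]
t=12: [37, 50, 28, 61]
t=13: [110, 123, 96, 107]
t=14: [40, 60, 19, 36]
t=15: [109, 103, 77, 103]
t=16: [36, 27, 45, 27]
t=17: [104, 91, 118, 91]
t=18: [27, 22, 48, 22]
t=19: [85, 77, 116, 77]
t=20: [42, 54, 55, 54]
t=21: [125, 125, 124, 125]
t=22: [86, 86, 85, 86]
t=23: [30, 30, 31, 30]
t=24: [90, 90, 91, 90]
t=25: [17, 17, 16, 17]
t=26: [50, 50, 49, 50]
t=27: [138, 138, 139, 138]
t=28: [126, 126, 127, 126]
t=29: [90, 90, 91, 90]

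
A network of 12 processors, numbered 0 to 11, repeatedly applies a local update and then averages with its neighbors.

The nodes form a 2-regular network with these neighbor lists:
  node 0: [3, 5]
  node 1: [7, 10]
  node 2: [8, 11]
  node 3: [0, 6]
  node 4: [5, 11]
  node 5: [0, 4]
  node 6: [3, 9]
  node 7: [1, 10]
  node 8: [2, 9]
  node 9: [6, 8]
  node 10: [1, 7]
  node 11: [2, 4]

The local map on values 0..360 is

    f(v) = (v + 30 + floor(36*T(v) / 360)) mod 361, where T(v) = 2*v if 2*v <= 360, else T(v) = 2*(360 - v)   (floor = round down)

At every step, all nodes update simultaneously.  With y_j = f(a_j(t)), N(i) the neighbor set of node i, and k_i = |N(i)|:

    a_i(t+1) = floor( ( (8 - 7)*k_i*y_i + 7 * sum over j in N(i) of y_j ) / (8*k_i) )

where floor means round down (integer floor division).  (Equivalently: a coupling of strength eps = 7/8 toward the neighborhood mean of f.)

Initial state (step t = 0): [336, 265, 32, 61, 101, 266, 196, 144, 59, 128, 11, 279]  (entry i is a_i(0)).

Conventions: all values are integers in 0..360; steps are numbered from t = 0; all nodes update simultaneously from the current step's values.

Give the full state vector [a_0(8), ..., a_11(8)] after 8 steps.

Answer: [43, 127, 44, 279, 39, 243, 199, 127, 280, 199, 127, 244]

Derivation:
t=0: [336, 265, 32, 61, 101, 266, 196, 144, 59, 128, 11, 279]
t=1: [183, 146, 194, 129, 298, 109, 157, 181, 122, 179, 231, 136]
t=2: [181, 258, 193, 226, 196, 277, 214, 245, 241, 202, 233, 285]
t=3: [295, 294, 305, 262, 317, 260, 272, 298, 263, 280, 301, 266]
t=4: [313, 340, 317, 326, 317, 341, 318, 339, 333, 316, 338, 345]
t=5: [50, 11, 54, 309, 57, 310, 199, 12, 311, 203, 12, 312]
t=6: [317, 43, 318, 197, 318, 126, 300, 43, 200, 300, 43, 127]
t=7: [236, 81, 238, 337, 203, 333, 305, 81, 338, 307, 81, 334]
t=8: [43, 127, 44, 279, 39, 243, 199, 127, 280, 199, 127, 244]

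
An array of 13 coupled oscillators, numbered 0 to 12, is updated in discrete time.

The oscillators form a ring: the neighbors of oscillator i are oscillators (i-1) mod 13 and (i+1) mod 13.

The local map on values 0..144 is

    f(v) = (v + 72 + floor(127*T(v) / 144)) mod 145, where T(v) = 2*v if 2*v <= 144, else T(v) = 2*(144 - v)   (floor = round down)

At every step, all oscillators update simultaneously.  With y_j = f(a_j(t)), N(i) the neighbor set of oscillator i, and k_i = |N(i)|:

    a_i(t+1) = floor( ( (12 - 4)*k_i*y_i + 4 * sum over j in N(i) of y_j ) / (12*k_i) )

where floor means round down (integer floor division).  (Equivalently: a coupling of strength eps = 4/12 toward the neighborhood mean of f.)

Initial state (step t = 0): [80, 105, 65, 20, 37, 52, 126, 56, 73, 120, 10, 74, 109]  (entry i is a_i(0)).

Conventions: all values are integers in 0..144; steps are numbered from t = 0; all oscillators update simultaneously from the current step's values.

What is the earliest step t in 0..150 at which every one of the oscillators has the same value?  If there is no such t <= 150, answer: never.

Simulating step by step:
t=0: [80, 105, 65, 20, 37, 52, 126, 56, 73, 120, 10, 74, 109]  (not all equal)
t=1: [112, 104, 108, 107, 52, 65, 81, 88, 111, 96, 101, 115, 105]  (not all equal)
t=2: [96, 99, 98, 94, 80, 102, 115, 111, 100, 104, 102, 95, 98]  (not all equal)
t=3: [106, 105, 106, 110, 114, 104, 95, 96, 102, 101, 103, 106, 106]  (not all equal)
t=4: [100, 100, 99, 96, 94, 100, 106, 106, 103, 102, 101, 100, 100]  (not all equal)
t=5: [104, 104, 105, 107, 107, 104, 100, 100, 101, 102, 103, 103, 104]  (not all equal)
t=6: [101, 100, 100, 99, 99, 101, 103, 103, 103, 102, 102, 101, 101]  (not all equal)
t=7: [103, 103, 104, 104, 104, 103, 102, 102, 102, 102, 103, 103, 103]  (not all equal)
t=8: [102, 101, 101, 101, 101, 102, 102, 103, 103, 102, 102, 102, 102]  (not all equal)
t=9: [103, 103, 103, 103, 103, 103, 102, 102, 102, 102, 103, 103, 103]  (not all equal)
t=10: [102, 102, 102, 102, 102, 102, 102, 103, 103, 102, 102, 102, 102]  (not all equal)
t=11: [103, 103, 103, 103, 103, 103, 102, 102, 102, 102, 103, 103, 103]  (not all equal)

Answer: never
Key observation: The state at step 9 reappears at step 11 — the system is in a cycle of period 2 from step 9 on.  No step 0..11 is synchronized, and the cycle repeats forever, so no step up to 150 (or ever) has all oscillators equal.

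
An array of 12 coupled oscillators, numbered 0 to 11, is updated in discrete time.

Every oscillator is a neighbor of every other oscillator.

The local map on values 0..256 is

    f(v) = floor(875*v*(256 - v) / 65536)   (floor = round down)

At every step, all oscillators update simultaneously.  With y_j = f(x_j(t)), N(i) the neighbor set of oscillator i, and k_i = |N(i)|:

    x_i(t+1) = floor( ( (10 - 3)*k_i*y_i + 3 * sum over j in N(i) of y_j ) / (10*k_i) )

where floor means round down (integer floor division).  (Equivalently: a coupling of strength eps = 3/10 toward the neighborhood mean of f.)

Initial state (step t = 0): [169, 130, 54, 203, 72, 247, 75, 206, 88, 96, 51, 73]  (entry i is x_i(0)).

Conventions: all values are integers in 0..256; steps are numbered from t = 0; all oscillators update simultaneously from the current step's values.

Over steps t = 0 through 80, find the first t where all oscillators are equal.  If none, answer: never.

Simulating step by step:
t=0: [169, 130, 54, 203, 72, 247, 75, 206, 88, 96, 51, 73]  (not all equal)
t=1: [184, 199, 150, 149, 171, 72, 174, 145, 185, 190, 146, 172]  (not all equal)
t=2: [180, 163, 204, 204, 192, 180, 189, 205, 179, 174, 205, 191]  (not all equal)
t=3: [176, 190, 149, 149, 164, 176, 168, 148, 178, 182, 148, 165]  (not all equal)
t=4: [189, 176, 206, 206, 199, 189, 196, 207, 188, 184, 207, 198]  (not all equal)
t=5: [164, 176, 143, 143, 152, 164, 156, 141, 165, 169, 141, 154]  (not all equal)
t=6: [202, 193, 212, 212, 209, 202, 207, 212, 202, 199, 212, 208]  (not all equal)
t=7: [142, 153, 128, 128, 132, 142, 135, 128, 142, 146, 128, 134]  (not all equal)
t=8: [216, 212, 217, 217, 217, 216, 217, 217, 216, 214, 217, 217]  (not all equal)
t=9: [114, 120, 112, 112, 112, 114, 112, 112, 114, 118, 112, 112]  (not all equal)
t=10: [215, 216, 215, 215, 215, 215, 215, 215, 215, 216, 215, 215]  (not all equal)
t=11: [116, 115, 116, 116, 116, 116, 116, 116, 116, 115, 116, 116]  (not all equal)
t=12: [216, 216, 216, 216, 216, 216, 216, 216, 216, 216, 216, 216]  (all equal)

Answer: 12
Key observation: Synchronization is absorbing here: once all oscillators are equal they stay equal, and step 12 is the first all-equal step.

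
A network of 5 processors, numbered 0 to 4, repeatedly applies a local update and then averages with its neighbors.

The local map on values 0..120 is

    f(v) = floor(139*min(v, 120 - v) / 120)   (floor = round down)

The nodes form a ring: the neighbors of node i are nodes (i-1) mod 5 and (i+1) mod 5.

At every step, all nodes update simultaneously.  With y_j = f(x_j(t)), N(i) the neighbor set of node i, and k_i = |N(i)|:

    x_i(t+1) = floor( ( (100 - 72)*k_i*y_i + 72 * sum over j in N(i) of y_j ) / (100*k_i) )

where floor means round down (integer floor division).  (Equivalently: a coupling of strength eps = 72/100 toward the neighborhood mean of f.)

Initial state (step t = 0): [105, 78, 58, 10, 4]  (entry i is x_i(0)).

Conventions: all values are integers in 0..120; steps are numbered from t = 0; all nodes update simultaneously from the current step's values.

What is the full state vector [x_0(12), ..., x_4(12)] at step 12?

Simulating step by step:
t=0: [105, 78, 58, 10, 4]
t=1: [23, 43, 40, 28, 11]
t=2: [29, 39, 42, 29, 24]
t=3: [35, 41, 41, 36, 31]
t=4: [40, 44, 44, 41, 38]
t=5: [46, 48, 48, 47, 45]
t=6: [53, 54, 54, 53, 53]
t=7: [61, 61, 61, 61, 61]
t=8: [68, 68, 68, 68, 68]
t=9: [60, 60, 60, 60, 60]
t=10: [69, 69, 69, 69, 69]
t=11: [59, 59, 59, 59, 59]
t=12: [68, 68, 68, 68, 68]

Answer: [68, 68, 68, 68, 68]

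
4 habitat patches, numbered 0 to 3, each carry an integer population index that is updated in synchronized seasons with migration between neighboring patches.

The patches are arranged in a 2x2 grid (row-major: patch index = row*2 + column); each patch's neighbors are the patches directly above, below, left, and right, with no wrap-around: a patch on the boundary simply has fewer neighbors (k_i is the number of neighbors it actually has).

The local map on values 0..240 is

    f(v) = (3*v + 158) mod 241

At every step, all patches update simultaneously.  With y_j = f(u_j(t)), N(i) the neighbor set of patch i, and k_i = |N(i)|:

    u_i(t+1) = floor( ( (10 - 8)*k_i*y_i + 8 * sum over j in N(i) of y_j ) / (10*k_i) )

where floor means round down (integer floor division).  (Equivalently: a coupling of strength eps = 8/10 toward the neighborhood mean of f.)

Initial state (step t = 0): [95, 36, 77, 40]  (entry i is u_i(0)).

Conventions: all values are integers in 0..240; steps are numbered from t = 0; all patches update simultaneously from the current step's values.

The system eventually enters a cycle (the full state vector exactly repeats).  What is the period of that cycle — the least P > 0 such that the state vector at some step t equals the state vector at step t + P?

Simulating step by step:
t=0: [95, 36, 77, 40]
t=1: [109, 100, 125, 76]
t=2: [107, 102, 69, 136]
t=3: [186, 173, 153, 155]
t=4: [178, 189, 177, 160]
t=5: [125, 146, 187, 114]
t=6: [150, 50, 75, 144]
t=7: [108, 107, 122, 105]
t=8: [112, 140, 101, 158]
t=9: [128, 84, 108, 156]
t=10: [79, 115, 81, 96]
t=11: [103, 147, 175, 113]
t=12: [172, 119, 136, 130]
t=13: [85, 109, 120, 60]
t=14: [50, 108, 114, 35]
t=15: [20, 35, 39, 11]
t=16: [66, 168, 170, 60]
t=17: [169, 120, 122, 165]
t=18: [67, 148, 150, 65]
t=19: [122, 116, 117, 120]
t=20: [28, 36, 36, 27]
t=21: [20, 101, 101, 67]
t=22: [219, 178, 178, 199]
t=23: [186, 91, 91, 174]
t=24: [198, 210, 210, 191]
t=25: [57, 27, 27, 53]
t=26: [208, 113, 113, 206]
t=27: [23, 47, 47, 22]
t=28: [91, 192, 192, 91]
t=29: [46, 154, 154, 46]
t=30: [121, 71, 71, 121]
t=31: [111, 57, 57, 111]
t=32: [72, 24, 24, 72]
t=33: [210, 152, 152, 210]
t=34: [118, 78, 78, 118]
t=35: [126, 54, 54, 126]
t=36: [74, 59, 59, 74]
t=37: [103, 130, 130, 103]
t=38: [98, 194, 194, 98]
t=39: [55, 172, 172, 55]
t=40: [170, 104, 104, 170]
t=41: [220, 194, 194, 220]
t=42: [32, 79, 79, 32]
t=43: [125, 41, 41, 125]
t=44: [42, 48, 48, 42]
t=45: [57, 46, 46, 57]
t=46: [61, 81, 81, 61]
t=47: [148, 112, 112, 148]
t=48: [33, 98, 98, 33]
t=49: [172, 55, 55, 172]
t=50: [104, 170, 170, 104]
t=51: [194, 220, 220, 194]
t=52: [79, 32, 32, 79]
t=53: [41, 125, 125, 41]
t=54: [48, 42, 42, 48]
t=55: [46, 57, 57, 46]
t=56: [81, 61, 61, 81]
t=57: [112, 148, 148, 112]
t=58: [98, 33, 33, 98]
t=59: [55, 172, 172, 55]

Answer: 20
Key observation: The state at step 39, [55, 172, 172, 55], reappears at step 59 — and no state repeats earlier — so the cycle the system enters has period 20.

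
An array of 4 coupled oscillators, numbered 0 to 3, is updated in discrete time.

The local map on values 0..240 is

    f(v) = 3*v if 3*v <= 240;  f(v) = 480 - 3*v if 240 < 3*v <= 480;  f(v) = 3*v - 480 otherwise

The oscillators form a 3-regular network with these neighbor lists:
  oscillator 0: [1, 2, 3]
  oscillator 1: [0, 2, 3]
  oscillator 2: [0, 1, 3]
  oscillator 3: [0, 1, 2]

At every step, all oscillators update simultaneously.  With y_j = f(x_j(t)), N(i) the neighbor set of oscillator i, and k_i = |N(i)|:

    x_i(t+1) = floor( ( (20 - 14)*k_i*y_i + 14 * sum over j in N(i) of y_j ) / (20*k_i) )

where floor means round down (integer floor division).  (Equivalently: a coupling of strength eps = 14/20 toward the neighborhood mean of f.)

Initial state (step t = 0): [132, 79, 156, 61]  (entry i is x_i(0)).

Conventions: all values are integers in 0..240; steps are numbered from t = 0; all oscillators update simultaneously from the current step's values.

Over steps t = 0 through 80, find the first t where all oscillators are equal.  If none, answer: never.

Answer: 3
Key observation: Synchronization is absorbing here: once all oscillators are equal they stay equal, and step 3 is the first all-equal step.

Derivation:
t=0: [132, 79, 156, 61]  (not all equal)
t=1: [126, 136, 121, 132]  (not all equal)
t=2: [94, 92, 95, 93]  (not all equal)
t=3: [199, 199, 199, 199]  (all equal)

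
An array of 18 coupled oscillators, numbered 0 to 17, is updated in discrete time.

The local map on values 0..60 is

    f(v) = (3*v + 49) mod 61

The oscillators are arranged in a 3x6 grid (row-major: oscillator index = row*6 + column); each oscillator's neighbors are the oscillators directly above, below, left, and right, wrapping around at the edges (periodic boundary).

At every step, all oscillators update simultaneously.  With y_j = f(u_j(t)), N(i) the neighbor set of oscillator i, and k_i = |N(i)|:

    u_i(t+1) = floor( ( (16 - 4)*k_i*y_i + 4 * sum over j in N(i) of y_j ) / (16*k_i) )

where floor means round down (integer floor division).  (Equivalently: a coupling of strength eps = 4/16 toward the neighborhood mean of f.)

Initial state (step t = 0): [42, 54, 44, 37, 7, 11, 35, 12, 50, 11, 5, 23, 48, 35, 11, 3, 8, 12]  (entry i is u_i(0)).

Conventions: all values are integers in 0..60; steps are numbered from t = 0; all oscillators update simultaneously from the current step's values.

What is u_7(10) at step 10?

Answer: u_7(10) = 20

Derivation:
t=0: [42, 54, 44, 37, 7, 11, 35, 12, 50, 11, 5, 23, 48, 35, 11, 3, 8, 12]
t=1: [45, 31, 50, 37, 11, 24, 33, 24, 19, 22, 8, 47, 16, 29, 26, 49, 14, 24]
t=2: [9, 20, 18, 35, 24, 50, 26, 51, 42, 47, 16, 15, 33, 18, 9, 17, 29, 53]
t=3: [17, 43, 40, 33, 51, 20, 9, 23, 44, 15, 34, 29, 24, 38, 22, 33, 20, 24]
t=4: [40, 53, 47, 27, 23, 44, 21, 53, 56, 33, 28, 20, 54, 44, 51, 29, 44, 55]
t=5: [45, 27, 10, 12, 51, 55, 47, 29, 30, 23, 20, 45, 32, 50, 21, 17, 51, 35]
t=6: [5, 9, 19, 26, 21, 26, 7, 13, 21, 50, 42, 8, 20, 18, 43, 38, 22, 28]
t=7: [7, 18, 41, 13, 45, 8, 12, 27, 47, 21, 48, 13, 40, 40, 53, 38, 50, 15]
t=8: [14, 38, 43, 29, 4, 13, 23, 13, 13, 43, 13, 25, 42, 42, 27, 38, 17, 31]
t=9: [33, 41, 47, 20, 6, 23, 49, 31, 29, 48, 26, 9, 49, 47, 17, 38, 34, 22]
t=10: [27, 41, 14, 40, 13, 49, 14, 20, 15, 14, 7, 19, 16, 12, 33, 38, 28, 47]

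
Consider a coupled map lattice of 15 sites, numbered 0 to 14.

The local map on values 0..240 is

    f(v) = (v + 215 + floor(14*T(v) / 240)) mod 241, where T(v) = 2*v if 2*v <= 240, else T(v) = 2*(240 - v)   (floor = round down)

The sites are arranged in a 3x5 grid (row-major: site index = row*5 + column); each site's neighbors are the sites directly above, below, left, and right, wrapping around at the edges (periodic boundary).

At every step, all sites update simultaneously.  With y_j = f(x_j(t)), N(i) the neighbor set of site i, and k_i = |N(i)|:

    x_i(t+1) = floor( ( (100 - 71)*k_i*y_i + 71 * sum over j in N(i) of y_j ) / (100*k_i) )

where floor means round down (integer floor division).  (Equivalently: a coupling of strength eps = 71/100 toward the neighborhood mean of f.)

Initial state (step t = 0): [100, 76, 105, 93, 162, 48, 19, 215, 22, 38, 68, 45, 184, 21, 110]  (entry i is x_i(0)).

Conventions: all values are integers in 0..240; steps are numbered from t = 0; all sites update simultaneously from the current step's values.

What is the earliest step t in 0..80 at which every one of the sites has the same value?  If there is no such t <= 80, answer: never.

Answer: 18
Key observation: Synchronization is absorbing here: once all sites are equal they stay equal, and step 18 is the first all-equal step.

Derivation:
t=0: [100, 76, 105, 93, 162, 48, 19, 215, 22, 38, 68, 45, 184, 21, 110]  (not all equal)
t=1: [74, 94, 113, 148, 90, 76, 121, 184, 161, 94, 55, 96, 144, 171, 107]  (not all equal)
t=2: [59, 83, 118, 121, 85, 65, 98, 132, 135, 88, 61, 85, 125, 132, 87]  (not all equal)
t=3: [50, 71, 102, 104, 71, 55, 76, 108, 108, 75, 51, 73, 105, 107, 73]  (not all equal)
t=4: [38, 56, 83, 84, 56, 41, 58, 85, 86, 58, 39, 57, 84, 85, 57]  (not all equal)
t=5: [23, 38, 61, 62, 38, 24, 39, 62, 63, 39, 24, 38, 61, 62, 38]  (not all equal)
t=6: [75, 60, 37, 38, 60, 48, 18, 38, 38, 18, 48, 17, 37, 38, 18]  (not all equal)
t=7: [40, 107, 19, 20, 108, 106, 124, 54, 54, 124, 105, 124, 54, 54, 124]  (not all equal)
t=8: [70, 111, 139, 139, 111, 85, 90, 83, 83, 90, 85, 90, 83, 83, 90]  (not all equal)
t=9: [73, 85, 98, 98, 85, 67, 75, 77, 77, 75, 67, 75, 77, 77, 75]  (not all equal)
t=10: [57, 64, 71, 71, 64, 52, 57, 62, 62, 57, 52, 57, 62, 62, 57]  (not all equal)
t=11: [38, 42, 48, 48, 42, 34, 38, 43, 43, 38, 34, 38, 43, 43, 38]  (not all equal)
t=12: [15, 19, 23, 23, 19, 13, 16, 21, 21, 16, 13, 16, 21, 21, 16]  (not all equal)
t=13: [232, 234, 238, 238, 234, 230, 233, 237, 237, 233, 230, 233, 237, 237, 233]  (not all equal)
t=14: [206, 208, 210, 210, 208, 205, 207, 210, 210, 207, 205, 207, 210, 210, 207]  (not all equal)
t=15: [183, 184, 186, 186, 184, 183, 184, 186, 186, 184, 183, 184, 186, 186, 184]  (not all equal)
t=16: [163, 164, 165, 165, 164, 163, 164, 165, 165, 164, 163, 164, 165, 165, 164]  (not all equal)
t=17: [145, 146, 146, 146, 146, 145, 146, 146, 146, 146, 145, 146, 146, 146, 146]  (not all equal)
t=18: [130, 130, 130, 130, 130, 130, 130, 130, 130, 130, 130, 130, 130, 130, 130]  (all equal)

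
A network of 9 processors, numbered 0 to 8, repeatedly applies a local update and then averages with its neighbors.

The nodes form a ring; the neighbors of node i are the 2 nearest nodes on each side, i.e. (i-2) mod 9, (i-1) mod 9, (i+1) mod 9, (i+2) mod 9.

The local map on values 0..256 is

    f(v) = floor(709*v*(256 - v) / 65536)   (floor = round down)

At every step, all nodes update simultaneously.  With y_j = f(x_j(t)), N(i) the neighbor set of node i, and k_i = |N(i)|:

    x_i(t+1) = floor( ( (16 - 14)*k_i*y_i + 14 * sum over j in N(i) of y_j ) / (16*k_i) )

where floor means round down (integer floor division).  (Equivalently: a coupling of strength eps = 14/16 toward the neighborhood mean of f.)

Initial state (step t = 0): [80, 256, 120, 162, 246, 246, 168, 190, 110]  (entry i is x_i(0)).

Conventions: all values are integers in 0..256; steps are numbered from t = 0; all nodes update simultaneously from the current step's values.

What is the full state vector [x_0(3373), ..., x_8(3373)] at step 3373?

Simulating step by step:
t=0: [80, 256, 120, 162, 246, 246, 168, 190, 110]
t=1: [124, 145, 96, 70, 118, 109, 98, 128, 119]
t=2: [173, 165, 166, 168, 163, 166, 174, 173, 174]
t=3: [157, 157, 159, 161, 159, 158, 157, 155, 156]
t=4: [167, 166, 166, 166, 166, 167, 167, 167, 168]
t=5: [160, 160, 160, 160, 160, 160, 160, 159, 160]
t=6: [166, 166, 166, 166, 166, 166, 166, 166, 166]
t=7: [161, 161, 161, 161, 161, 161, 161, 161, 161]
t=8: [165, 165, 165, 165, 165, 165, 165, 165, 165]
t=9: [162, 162, 162, 162, 162, 162, 162, 162, 162]
t=10: [164, 164, 164, 164, 164, 164, 164, 164, 164]
t=11: [163, 163, 163, 163, 163, 163, 163, 163, 163]
t=12: [163, 163, 163, 163, 163, 163, 163, 163, 163]

Answer: [163, 163, 163, 163, 163, 163, 163, 163, 163]
Key observation: The state at step 11, [163, 163, 163, 163, 163, 163, 163, 163, 163], reappears at step 12: the system is in a cycle of period 1 from step 11 on.  Therefore the state at step 3373 equals the state at step 11 + ((3373 - 11) mod 1) = 11, which is [163, 163, 163, 163, 163, 163, 163, 163, 163].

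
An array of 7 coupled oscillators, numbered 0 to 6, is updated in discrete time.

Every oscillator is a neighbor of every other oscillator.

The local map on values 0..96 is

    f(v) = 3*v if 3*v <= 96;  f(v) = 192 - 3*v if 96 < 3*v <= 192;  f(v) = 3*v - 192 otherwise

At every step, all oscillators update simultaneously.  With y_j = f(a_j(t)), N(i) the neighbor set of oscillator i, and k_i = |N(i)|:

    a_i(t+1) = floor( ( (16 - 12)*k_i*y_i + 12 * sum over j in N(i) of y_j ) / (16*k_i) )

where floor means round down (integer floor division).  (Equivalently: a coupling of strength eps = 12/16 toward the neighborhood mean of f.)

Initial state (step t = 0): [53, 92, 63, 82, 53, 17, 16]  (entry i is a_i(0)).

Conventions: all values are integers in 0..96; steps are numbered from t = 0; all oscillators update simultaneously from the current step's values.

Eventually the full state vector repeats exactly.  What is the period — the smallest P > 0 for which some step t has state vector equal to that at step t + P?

Answer: 4
Key observation: The state at step 5, [60, 60, 60, 60, 60, 60, 60], reappears at step 9 — and no state repeats earlier — so the cycle the system enters has period 4.

Derivation:
t=0: [53, 92, 63, 82, 53, 17, 16]
t=1: [42, 48, 38, 45, 42, 44, 44]
t=2: [62, 60, 64, 61, 62, 61, 61]
t=3: [7, 7, 6, 7, 7, 7, 7]
t=4: [20, 20, 20, 20, 20, 20, 20]
t=5: [60, 60, 60, 60, 60, 60, 60]
t=6: [12, 12, 12, 12, 12, 12, 12]
t=7: [36, 36, 36, 36, 36, 36, 36]
t=8: [84, 84, 84, 84, 84, 84, 84]
t=9: [60, 60, 60, 60, 60, 60, 60]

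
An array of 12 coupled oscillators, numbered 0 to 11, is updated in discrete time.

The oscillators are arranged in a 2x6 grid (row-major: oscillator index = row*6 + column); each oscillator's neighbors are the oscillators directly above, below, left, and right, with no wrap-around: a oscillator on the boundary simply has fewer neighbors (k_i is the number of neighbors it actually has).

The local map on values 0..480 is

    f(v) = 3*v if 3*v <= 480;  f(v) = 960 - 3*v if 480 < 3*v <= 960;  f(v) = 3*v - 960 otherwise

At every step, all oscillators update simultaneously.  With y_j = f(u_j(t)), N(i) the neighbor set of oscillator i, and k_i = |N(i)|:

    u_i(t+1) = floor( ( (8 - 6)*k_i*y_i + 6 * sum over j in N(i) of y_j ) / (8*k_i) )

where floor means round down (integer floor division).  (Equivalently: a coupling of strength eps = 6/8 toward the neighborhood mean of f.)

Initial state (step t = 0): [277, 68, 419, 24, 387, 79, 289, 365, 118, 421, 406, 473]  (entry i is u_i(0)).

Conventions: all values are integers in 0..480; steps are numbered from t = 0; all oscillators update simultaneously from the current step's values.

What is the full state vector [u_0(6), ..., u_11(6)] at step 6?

Simulating step by step:
t=0: [277, 68, 419, 24, 387, 79, 289, 365, 118, 421, 406, 473]
t=1: [143, 191, 231, 218, 192, 306, 122, 196, 272, 246, 305, 300]
t=2: [389, 363, 276, 294, 194, 177, 391, 317, 251, 179, 177, 47]
t=3: [180, 119, 136, 252, 328, 301, 134, 139, 192, 284, 342, 357]
t=4: [389, 400, 338, 186, 87, 64, 414, 390, 329, 190, 77, 73]
t=5: [247, 177, 180, 276, 271, 228, 226, 189, 170, 262, 275, 213]
t=6: [321, 365, 357, 218, 172, 244, 300, 388, 359, 222, 194, 234]

Answer: [321, 365, 357, 218, 172, 244, 300, 388, 359, 222, 194, 234]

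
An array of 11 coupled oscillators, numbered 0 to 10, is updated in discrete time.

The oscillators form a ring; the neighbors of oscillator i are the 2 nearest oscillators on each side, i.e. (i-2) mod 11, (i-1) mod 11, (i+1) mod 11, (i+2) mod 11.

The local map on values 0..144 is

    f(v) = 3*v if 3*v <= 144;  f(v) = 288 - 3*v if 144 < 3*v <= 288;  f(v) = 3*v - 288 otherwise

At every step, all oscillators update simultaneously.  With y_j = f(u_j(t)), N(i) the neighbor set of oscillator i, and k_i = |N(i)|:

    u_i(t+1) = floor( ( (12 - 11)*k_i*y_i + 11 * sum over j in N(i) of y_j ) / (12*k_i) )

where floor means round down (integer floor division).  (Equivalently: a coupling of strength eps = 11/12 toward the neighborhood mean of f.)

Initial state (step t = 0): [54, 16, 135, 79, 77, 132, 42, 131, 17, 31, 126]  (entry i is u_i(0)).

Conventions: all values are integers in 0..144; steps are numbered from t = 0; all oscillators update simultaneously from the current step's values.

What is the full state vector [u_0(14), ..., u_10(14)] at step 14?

Answer: [55, 24, 10, 30, 54, 75, 100, 124, 123, 95, 73]

Derivation:
t=0: [54, 16, 135, 79, 77, 132, 42, 131, 17, 31, 126]
t=1: [90, 92, 74, 79, 96, 86, 84, 95, 99, 93, 80]
t=2: [32, 42, 24, 29, 41, 23, 12, 19, 22, 18, 15]
t=3: [76, 79, 105, 96, 70, 75, 75, 56, 49, 65, 82]
t=4: [53, 33, 45, 50, 41, 65, 97, 92, 84, 90, 82]
t=5: [78, 110, 123, 114, 94, 71, 60, 35, 20, 51, 68]
t=6: [82, 66, 42, 51, 73, 68, 65, 95, 104, 80, 73]
t=7: [79, 92, 87, 95, 106, 75, 49, 57, 50, 35, 52]
t=8: [67, 49, 24, 30, 56, 71, 91, 112, 124, 109, 81]
t=9: [75, 79, 106, 101, 67, 68, 76, 52, 40, 63, 84]
t=10: [54, 37, 52, 59, 50, 74, 101, 94, 84, 88, 79]
t=11: [83, 105, 122, 111, 85, 67, 57, 32, 25, 52, 72]
t=12: [74, 55, 39, 55, 77, 73, 76, 102, 101, 75, 68]
t=13: [94, 99, 94, 94, 89, 64, 41, 48, 52, 47, 68]
t=14: [55, 24, 10, 30, 54, 75, 100, 124, 123, 95, 73]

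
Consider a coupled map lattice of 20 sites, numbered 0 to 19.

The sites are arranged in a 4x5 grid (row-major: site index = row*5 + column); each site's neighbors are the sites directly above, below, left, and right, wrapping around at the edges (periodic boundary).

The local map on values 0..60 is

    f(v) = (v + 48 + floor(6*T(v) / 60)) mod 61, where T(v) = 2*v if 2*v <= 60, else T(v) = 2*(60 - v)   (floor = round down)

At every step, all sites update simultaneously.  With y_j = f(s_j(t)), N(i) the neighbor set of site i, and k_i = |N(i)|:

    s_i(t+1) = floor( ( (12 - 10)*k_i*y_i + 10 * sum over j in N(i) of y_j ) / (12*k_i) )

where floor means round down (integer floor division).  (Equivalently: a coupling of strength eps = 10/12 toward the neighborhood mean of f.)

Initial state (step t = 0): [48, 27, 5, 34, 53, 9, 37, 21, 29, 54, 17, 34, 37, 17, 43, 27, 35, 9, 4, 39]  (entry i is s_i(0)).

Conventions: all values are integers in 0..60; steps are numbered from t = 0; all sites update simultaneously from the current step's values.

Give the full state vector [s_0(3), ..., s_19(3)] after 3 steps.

Answer: [15, 14, 13, 16, 13, 11, 11, 13, 10, 14, 11, 10, 9, 13, 9, 11, 12, 15, 12, 15]

Derivation:
t=0: [48, 27, 5, 34, 53, 9, 37, 21, 29, 54, 17, 34, 37, 17, 43, 27, 35, 9, 4, 39]
t=1: [34, 33, 32, 39, 34, 33, 28, 29, 21, 38, 29, 23, 26, 29, 23, 24, 29, 43, 33, 35]
t=2: [23, 23, 26, 23, 27, 24, 21, 18, 23, 20, 17, 19, 21, 17, 22, 22, 21, 23, 27, 21]
t=3: [15, 14, 13, 16, 13, 11, 11, 13, 10, 14, 11, 10, 9, 13, 9, 11, 12, 15, 12, 15]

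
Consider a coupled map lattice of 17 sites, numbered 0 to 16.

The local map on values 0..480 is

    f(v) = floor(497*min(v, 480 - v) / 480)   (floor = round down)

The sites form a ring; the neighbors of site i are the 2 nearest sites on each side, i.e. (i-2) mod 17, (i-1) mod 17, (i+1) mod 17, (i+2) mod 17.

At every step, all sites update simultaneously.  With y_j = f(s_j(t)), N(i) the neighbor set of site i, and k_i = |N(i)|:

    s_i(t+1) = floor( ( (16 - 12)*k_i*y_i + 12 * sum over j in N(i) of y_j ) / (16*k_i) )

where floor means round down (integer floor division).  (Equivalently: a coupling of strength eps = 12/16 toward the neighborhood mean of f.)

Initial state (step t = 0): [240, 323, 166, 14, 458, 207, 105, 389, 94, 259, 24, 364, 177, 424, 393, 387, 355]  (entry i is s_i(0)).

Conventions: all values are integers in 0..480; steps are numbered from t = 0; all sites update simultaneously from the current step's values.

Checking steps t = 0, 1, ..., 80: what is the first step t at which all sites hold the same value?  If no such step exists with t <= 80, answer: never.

Answer: 25
Key observation: Synchronization is absorbing here: once all sites are equal they stay equal, and step 25 is the first all-equal step.

Derivation:
t=0: [240, 323, 166, 14, 458, 207, 105, 389, 94, 259, 24, 364, 177, 424, 393, 387, 355]  (not all equal)
t=1: [166, 145, 126, 110, 100, 98, 107, 144, 109, 119, 123, 122, 100, 105, 109, 122, 144]  (not all equal)
t=2: [146, 143, 133, 119, 110, 114, 114, 120, 123, 127, 118, 117, 114, 114, 119, 132, 142]  (not all equal)
t=3: [144, 141, 134, 127, 121, 119, 119, 123, 124, 125, 123, 121, 120, 122, 128, 135, 141]  (not all equal)
t=4: [143, 141, 137, 132, 127, 125, 125, 126, 126, 127, 126, 126, 126, 129, 133, 138, 142]  (not all equal)
t=5: [144, 143, 140, 136, 133, 130, 129, 129, 130, 130, 130, 130, 131, 134, 137, 141, 144]  (not all equal)
t=6: [147, 146, 143, 140, 137, 135, 134, 133, 133, 133, 134, 134, 136, 138, 141, 144, 146]  (not all equal)
t=7: [150, 149, 147, 144, 141, 139, 138, 137, 137, 137, 138, 138, 140, 142, 145, 147, 149]  (not all equal)
t=8: [153, 152, 151, 148, 146, 143, 142, 141, 141, 141, 142, 143, 144, 147, 149, 151, 153]  (not all equal)
t=9: [157, 156, 155, 153, 151, 148, 147, 145, 145, 145, 146, 148, 149, 151, 153, 155, 156]  (not all equal)
t=10: [160, 160, 159, 157, 155, 153, 152, 150, 150, 150, 151, 152, 154, 156, 157, 159, 160]  (not all equal)
t=11: [164, 164, 163, 161, 160, 158, 157, 155, 155, 155, 156, 157, 159, 160, 162, 163, 164]  (not all equal)
t=12: [168, 168, 167, 166, 164, 163, 162, 160, 160, 160, 161, 162, 163, 165, 166, 167, 168]  (not all equal)
t=13: [172, 172, 171, 170, 169, 168, 166, 165, 165, 165, 166, 167, 168, 169, 170, 171, 172]  (not all equal)
t=14: [177, 177, 176, 175, 174, 172, 171, 170, 170, 170, 171, 172, 173, 174, 175, 176, 177]  (not all equal)
t=15: [182, 182, 181, 180, 179, 178, 177, 176, 176, 176, 177, 178, 179, 180, 181, 181, 182]  (not all equal)
t=16: [187, 187, 186, 186, 185, 184, 183, 182, 182, 182, 183, 184, 185, 185, 186, 187, 187]  (not all equal)
t=17: [192, 192, 192, 191, 190, 190, 189, 188, 188, 188, 189, 189, 190, 191, 192, 192, 192]  (not all equal)
t=18: [198, 197, 197, 197, 196, 195, 195, 194, 194, 194, 194, 195, 196, 196, 197, 197, 198]  (not all equal)
t=19: [203, 203, 203, 202, 202, 201, 200, 200, 200, 200, 200, 201, 201, 202, 203, 203, 203]  (not all equal)
t=20: [210, 209, 209, 209, 208, 208, 207, 207, 207, 207, 207, 207, 208, 209, 209, 209, 210]  (not all equal)
t=21: [216, 216, 216, 215, 215, 214, 214, 214, 214, 214, 214, 214, 215, 215, 216, 216, 216]  (not all equal)
t=22: [223, 222, 222, 222, 221, 221, 221, 221, 221, 221, 221, 221, 221, 222, 222, 222, 223]  (not all equal)
t=23: [229, 229, 229, 228, 228, 228, 228, 228, 228, 228, 228, 228, 228, 228, 229, 229, 229]  (not all equal)
t=24: [237, 236, 236, 236, 236, 236, 236, 236, 236, 236, 236, 236, 236, 236, 236, 236, 237]  (not all equal)
t=25: [244, 244, 244, 244, 244, 244, 244, 244, 244, 244, 244, 244, 244, 244, 244, 244, 244]  (all equal)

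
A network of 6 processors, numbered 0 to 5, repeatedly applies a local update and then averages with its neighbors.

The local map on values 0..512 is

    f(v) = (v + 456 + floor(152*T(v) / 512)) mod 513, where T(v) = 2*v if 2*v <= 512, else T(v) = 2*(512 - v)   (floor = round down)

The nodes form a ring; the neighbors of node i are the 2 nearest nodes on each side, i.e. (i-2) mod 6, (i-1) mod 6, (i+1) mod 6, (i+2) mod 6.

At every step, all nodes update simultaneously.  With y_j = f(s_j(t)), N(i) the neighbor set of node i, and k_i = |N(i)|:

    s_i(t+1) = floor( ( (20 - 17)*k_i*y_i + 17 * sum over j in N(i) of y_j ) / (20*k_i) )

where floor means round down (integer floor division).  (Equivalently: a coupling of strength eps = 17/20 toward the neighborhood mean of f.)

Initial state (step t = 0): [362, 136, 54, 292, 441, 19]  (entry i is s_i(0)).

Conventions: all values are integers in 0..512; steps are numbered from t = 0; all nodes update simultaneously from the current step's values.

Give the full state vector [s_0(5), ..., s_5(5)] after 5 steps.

Simulating step by step:
t=0: [362, 136, 54, 292, 441, 19]
t=1: [292, 294, 289, 288, 334, 358]
t=2: [374, 370, 368, 374, 372, 372]
t=3: [397, 397, 397, 397, 397, 397]
t=4: [408, 408, 408, 408, 408, 408]
t=5: [412, 412, 412, 412, 412, 412]

Answer: [412, 412, 412, 412, 412, 412]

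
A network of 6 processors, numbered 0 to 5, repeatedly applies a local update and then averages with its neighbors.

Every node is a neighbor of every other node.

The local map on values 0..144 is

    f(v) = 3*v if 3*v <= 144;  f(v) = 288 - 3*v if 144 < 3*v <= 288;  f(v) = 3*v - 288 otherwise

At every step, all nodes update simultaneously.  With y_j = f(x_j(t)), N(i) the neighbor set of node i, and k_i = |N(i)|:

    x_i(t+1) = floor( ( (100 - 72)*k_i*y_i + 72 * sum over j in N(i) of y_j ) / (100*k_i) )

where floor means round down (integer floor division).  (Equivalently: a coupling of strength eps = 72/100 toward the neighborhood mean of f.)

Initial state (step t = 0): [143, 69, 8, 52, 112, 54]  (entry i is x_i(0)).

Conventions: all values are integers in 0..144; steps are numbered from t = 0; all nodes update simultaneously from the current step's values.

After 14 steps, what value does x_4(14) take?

Simulating step by step:
t=0: [143, 69, 8, 52, 112, 54]
t=1: [98, 90, 82, 97, 86, 96]
t=2: [15, 16, 19, 14, 18, 14]
t=3: [47, 48, 49, 47, 48, 47]
t=4: [141, 142, 141, 141, 142, 141]
t=5: [135, 136, 135, 135, 136, 135]
t=6: [117, 118, 117, 117, 118, 117]
t=7: [63, 64, 63, 63, 64, 63]
t=8: [98, 97, 98, 98, 97, 98]
t=9: [5, 4, 5, 5, 4, 5]
t=10: [14, 13, 14, 14, 13, 14]
t=11: [41, 40, 41, 41, 40, 41]
t=12: [122, 121, 122, 122, 121, 122]
t=13: [77, 76, 77, 77, 76, 77]
t=14: [57, 58, 57, 57, 58, 57]

Answer: x_4(14) = 58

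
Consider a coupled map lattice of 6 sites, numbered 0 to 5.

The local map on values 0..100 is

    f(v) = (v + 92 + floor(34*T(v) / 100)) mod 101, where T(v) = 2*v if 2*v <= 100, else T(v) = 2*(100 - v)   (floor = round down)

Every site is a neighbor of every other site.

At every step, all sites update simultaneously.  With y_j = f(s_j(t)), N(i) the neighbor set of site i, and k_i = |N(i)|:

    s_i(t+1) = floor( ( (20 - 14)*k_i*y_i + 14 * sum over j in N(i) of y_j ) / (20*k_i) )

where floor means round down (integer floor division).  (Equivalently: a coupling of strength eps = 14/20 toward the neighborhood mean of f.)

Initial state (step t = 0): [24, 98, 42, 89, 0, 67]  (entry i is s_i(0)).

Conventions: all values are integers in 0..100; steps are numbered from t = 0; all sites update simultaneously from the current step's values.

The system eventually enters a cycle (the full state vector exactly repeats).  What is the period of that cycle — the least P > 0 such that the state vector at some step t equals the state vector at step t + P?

Simulating step by step:
t=0: [24, 98, 42, 89, 0, 67]
t=1: [66, 76, 71, 75, 76, 74]
t=2: [81, 82, 81, 82, 82, 82]
t=3: [84, 84, 84, 84, 84, 84]
t=4: [85, 85, 85, 85, 85, 85]
t=5: [86, 86, 86, 86, 86, 86]
t=6: [86, 86, 86, 86, 86, 86]

Answer: 1
Key observation: The state at step 5, [86, 86, 86, 86, 86, 86], reappears at step 6 — and no state repeats earlier — so the cycle the system enters has period 1.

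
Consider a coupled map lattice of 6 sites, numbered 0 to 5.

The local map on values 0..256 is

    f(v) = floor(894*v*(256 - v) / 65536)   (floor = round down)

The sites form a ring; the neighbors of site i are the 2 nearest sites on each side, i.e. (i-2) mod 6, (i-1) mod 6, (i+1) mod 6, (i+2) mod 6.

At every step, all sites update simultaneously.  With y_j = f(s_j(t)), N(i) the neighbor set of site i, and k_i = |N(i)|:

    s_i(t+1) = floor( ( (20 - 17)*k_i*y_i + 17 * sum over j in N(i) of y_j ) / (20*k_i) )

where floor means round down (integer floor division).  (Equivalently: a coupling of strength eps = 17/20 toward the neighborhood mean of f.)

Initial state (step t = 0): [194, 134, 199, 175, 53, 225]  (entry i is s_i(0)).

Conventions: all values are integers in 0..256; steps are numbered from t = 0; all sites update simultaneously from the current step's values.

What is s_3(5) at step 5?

Simulating step by step:
t=0: [194, 134, 199, 175, 53, 225]
t=1: [155, 162, 177, 160, 150, 168]
t=2: [204, 203, 208, 204, 205, 209]
t=3: [139, 140, 142, 139, 139, 142]
t=4: [220, 220, 220, 220, 220, 220]
t=5: [108, 108, 108, 108, 108, 108]

Answer: s_3(5) = 108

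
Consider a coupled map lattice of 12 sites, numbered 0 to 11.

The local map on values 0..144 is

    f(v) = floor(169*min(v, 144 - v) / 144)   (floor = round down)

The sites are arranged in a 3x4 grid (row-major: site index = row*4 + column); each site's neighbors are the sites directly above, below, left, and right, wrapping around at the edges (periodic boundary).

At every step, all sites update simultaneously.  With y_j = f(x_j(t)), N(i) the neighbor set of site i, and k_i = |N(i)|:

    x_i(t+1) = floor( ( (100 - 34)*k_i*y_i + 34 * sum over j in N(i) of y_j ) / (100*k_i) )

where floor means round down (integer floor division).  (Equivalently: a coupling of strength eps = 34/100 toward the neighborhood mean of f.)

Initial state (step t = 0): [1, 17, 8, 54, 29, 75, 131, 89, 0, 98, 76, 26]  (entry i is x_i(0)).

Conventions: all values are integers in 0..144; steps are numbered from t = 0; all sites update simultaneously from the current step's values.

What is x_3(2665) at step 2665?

Answer: x_3(2665) = 76
Key observation: The state at step 13, [76, 76, 76, 76, 76, 76, 76, 76, 76, 76, 76, 76], reappears at step 15: the system is in a cycle of period 2 from step 13 on.  Therefore the state at step 2665 equals the state at step 13 + ((2665 - 13) mod 2) = 13, which is [76, 76, 76, 76, 76, 76, 76, 76, 76, 76, 76, 76].

Derivation:
t=0: [1, 17, 8, 54, 29, 75, 131, 89, 0, 98, 76, 26]
t=1: [10, 24, 20, 50, 34, 63, 29, 54, 10, 50, 61, 37]
t=2: [18, 32, 31, 50, 39, 61, 41, 56, 20, 53, 60, 45]
t=3: [27, 40, 41, 53, 45, 63, 52, 60, 30, 58, 63, 52]
t=4: [37, 49, 52, 58, 52, 67, 62, 66, 41, 64, 68, 60]
t=5: [48, 59, 63, 66, 61, 74, 72, 73, 52, 71, 75, 69]
t=6: [60, 70, 74, 75, 70, 80, 82, 81, 64, 79, 80, 78]
t=7: [73, 79, 80, 78, 79, 76, 73, 74, 75, 76, 75, 76]
t=8: [81, 77, 76, 77, 77, 78, 81, 80, 79, 78, 79, 79]
t=9: [74, 77, 78, 77, 77, 76, 74, 75, 76, 76, 76, 76]
t=10: [80, 78, 77, 78, 78, 79, 80, 79, 79, 78, 79, 79]
t=11: [75, 76, 77, 76, 76, 76, 75, 76, 76, 76, 76, 76]
t=12: [79, 79, 78, 79, 79, 79, 79, 79, 79, 79, 79, 79]
t=13: [76, 76, 76, 76, 76, 76, 76, 76, 76, 76, 76, 76]
t=14: [79, 79, 79, 79, 79, 79, 79, 79, 79, 79, 79, 79]
t=15: [76, 76, 76, 76, 76, 76, 76, 76, 76, 76, 76, 76]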